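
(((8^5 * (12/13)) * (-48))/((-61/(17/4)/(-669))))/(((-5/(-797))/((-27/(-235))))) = -1154807382933504/931775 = -1239362918.02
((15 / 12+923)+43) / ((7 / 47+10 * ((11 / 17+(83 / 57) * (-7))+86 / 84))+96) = 88.51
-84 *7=-588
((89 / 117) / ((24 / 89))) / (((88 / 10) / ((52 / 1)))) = 39605 / 2376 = 16.67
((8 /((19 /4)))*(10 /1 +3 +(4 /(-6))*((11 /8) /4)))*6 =2452 /19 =129.05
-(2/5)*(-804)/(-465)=-536/775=-0.69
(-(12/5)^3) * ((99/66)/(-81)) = 32/125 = 0.26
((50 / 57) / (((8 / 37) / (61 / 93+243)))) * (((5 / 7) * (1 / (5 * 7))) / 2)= 5240125 / 519498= 10.09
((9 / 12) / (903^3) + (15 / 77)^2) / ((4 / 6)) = 4508047021 / 79194696504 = 0.06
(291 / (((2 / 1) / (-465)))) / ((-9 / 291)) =4375185 / 2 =2187592.50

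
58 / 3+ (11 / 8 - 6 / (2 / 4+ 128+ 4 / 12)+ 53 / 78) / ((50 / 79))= 90464473 / 4019600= 22.51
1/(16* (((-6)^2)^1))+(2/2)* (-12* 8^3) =-3538943/576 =-6144.00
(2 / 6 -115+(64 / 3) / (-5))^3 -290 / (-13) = -73811179202 / 43875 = -1682306.08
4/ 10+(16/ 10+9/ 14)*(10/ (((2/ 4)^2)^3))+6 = 50464/ 35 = 1441.83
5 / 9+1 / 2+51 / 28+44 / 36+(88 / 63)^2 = 96055 / 15876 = 6.05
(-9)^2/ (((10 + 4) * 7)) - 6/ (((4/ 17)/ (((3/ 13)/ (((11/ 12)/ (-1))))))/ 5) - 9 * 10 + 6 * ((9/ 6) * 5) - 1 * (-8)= -4.08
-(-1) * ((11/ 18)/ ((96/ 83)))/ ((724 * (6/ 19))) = 17347/ 7506432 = 0.00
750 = 750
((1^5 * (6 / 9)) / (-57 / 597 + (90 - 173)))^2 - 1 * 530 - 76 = -372834440495 / 615238416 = -606.00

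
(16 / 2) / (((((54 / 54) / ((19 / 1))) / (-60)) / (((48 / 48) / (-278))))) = 4560 / 139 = 32.81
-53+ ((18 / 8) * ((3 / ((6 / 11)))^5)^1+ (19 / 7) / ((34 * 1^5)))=171679541 / 15232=11270.98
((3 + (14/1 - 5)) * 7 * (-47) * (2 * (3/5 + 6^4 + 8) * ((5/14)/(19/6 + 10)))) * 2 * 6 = -264885984/79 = -3352987.14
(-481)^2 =231361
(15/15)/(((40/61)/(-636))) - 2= -9719/10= -971.90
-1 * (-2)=2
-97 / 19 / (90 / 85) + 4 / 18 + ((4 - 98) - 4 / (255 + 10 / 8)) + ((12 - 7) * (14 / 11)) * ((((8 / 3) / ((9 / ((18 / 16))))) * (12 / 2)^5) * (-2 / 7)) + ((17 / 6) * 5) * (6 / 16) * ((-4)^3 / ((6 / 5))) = -19645323967 / 3856050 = -5094.68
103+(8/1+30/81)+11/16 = 48409/432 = 112.06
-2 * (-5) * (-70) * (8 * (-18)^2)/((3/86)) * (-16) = 832204800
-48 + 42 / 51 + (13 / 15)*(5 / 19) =-45493 / 969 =-46.95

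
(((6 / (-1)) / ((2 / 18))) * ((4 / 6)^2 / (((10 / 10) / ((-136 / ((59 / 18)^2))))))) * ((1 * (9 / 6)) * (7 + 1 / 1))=12690432 / 3481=3645.63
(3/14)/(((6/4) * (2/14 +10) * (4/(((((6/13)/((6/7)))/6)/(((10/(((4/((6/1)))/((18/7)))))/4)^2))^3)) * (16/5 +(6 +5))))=80707214/362028803657567596875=0.00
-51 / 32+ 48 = 1485 / 32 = 46.41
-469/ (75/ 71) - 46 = -36749/ 75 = -489.99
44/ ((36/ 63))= 77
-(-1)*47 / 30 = 47 / 30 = 1.57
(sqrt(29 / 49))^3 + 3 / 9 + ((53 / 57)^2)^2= 29 * sqrt(29) / 343 + 11409148 / 10556001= 1.54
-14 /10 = -7 /5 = -1.40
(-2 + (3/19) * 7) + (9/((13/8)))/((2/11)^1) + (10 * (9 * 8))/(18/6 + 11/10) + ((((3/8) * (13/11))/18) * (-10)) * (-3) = 183506679/891176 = 205.92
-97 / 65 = -1.49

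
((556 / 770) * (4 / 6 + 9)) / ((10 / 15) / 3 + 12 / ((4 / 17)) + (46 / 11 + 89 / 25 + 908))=60465 / 8376326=0.01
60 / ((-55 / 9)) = -108 / 11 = -9.82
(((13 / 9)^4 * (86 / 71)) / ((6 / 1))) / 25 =1228123 / 34937325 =0.04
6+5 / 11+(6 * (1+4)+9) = 500 / 11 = 45.45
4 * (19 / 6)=12.67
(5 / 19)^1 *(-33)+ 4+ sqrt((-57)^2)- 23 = 557 / 19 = 29.32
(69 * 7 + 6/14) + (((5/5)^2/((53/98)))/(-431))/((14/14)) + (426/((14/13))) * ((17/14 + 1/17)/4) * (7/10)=571.56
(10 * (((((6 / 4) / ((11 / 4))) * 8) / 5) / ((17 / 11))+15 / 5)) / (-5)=-7.13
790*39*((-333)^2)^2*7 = 2651958187130070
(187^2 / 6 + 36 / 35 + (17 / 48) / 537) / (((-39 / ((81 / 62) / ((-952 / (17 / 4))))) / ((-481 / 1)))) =-583734278181 / 1392133120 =-419.31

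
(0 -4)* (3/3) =-4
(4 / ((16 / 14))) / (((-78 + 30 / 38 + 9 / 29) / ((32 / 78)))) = -0.02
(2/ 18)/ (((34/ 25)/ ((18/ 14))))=25/ 238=0.11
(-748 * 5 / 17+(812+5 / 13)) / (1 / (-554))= -328181.08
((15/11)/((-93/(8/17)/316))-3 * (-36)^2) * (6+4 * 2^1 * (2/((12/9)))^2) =-541233024/5797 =-93364.33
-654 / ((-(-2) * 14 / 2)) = -327 / 7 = -46.71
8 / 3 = 2.67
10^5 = 100000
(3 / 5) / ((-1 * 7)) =-0.09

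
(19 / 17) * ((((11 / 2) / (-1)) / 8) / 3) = -209 / 816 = -0.26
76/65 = 1.17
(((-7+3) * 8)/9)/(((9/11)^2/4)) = -15488/729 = -21.25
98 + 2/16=785/8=98.12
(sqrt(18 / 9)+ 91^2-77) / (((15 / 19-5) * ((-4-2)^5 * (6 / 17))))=323 * sqrt(2) / 3732480+ 662473 / 933120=0.71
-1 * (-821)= 821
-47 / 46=-1.02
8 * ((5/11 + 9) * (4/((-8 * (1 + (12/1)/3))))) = -416/55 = -7.56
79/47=1.68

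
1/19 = 0.05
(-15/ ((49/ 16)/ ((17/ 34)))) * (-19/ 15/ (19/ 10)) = 80/ 49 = 1.63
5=5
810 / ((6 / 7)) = 945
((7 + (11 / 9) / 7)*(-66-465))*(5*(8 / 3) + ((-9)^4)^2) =-3443910933604 / 21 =-163995758743.05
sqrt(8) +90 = 2 * sqrt(2) +90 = 92.83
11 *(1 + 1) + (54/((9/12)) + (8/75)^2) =528814/5625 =94.01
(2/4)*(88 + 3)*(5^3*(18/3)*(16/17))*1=546000/17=32117.65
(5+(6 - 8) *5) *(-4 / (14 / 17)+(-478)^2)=-7996770 / 7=-1142395.71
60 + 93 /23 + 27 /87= 42924 /667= 64.35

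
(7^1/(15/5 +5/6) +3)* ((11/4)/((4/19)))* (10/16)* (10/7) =579975/10304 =56.29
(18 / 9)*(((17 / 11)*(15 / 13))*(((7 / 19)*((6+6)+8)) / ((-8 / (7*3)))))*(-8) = 1499400 / 2717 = 551.86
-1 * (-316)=316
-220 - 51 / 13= -2911 / 13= -223.92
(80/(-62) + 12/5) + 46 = 7302/155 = 47.11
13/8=1.62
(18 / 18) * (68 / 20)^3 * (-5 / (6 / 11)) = -54043 / 150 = -360.29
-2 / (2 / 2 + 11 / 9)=-9 / 10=-0.90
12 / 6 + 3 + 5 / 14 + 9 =201 / 14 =14.36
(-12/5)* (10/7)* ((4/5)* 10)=-192/7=-27.43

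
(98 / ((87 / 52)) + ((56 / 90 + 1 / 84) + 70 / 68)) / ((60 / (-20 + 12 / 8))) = -18.57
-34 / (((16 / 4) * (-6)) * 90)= 17 / 1080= 0.02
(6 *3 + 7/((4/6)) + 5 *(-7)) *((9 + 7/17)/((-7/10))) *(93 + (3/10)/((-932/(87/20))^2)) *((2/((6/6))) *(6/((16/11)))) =138621976653303/2067325120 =67053.79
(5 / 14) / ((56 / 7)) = 5 / 112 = 0.04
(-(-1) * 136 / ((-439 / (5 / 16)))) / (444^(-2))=-8378280 / 439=-19084.92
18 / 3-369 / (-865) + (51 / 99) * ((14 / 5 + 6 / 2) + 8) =128792 / 9515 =13.54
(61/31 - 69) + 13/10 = -20377/310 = -65.73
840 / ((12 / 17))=1190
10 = 10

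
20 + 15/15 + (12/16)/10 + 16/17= 14971/680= 22.02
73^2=5329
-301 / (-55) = 301 / 55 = 5.47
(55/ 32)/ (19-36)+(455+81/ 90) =1239773/ 2720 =455.80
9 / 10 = 0.90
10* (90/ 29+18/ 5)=1944/ 29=67.03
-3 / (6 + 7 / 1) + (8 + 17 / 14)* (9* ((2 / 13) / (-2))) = -1203 / 182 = -6.61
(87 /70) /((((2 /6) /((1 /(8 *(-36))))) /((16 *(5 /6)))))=-0.17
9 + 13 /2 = 31 /2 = 15.50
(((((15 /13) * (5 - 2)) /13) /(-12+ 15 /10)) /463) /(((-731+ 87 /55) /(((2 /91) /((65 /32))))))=10560 /12997497981013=0.00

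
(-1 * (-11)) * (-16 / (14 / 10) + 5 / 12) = -10175 / 84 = -121.13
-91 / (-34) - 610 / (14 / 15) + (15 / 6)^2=-644.64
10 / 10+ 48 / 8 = 7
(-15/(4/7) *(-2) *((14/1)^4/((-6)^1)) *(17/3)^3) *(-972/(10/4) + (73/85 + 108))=462310485140/27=17122610560.74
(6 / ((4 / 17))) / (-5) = -51 / 10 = -5.10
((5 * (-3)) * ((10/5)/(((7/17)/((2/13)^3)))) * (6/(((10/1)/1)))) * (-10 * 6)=9.55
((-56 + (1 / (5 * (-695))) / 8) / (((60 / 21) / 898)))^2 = 23941698964450444849 / 77284000000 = 309788558.62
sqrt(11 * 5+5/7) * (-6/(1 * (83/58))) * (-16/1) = 5568 * sqrt(2730)/581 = 500.73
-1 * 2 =-2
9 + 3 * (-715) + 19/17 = -36293/17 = -2134.88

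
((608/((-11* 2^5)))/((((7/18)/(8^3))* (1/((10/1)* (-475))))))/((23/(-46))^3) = -86414961.04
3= 3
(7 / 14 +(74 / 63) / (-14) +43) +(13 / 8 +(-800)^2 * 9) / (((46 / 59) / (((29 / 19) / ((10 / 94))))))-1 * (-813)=1634190038465981 / 15417360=105996749.02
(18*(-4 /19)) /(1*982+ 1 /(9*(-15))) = -9720 /2518811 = -0.00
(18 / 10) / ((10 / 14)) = 63 / 25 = 2.52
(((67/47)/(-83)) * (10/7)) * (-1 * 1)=670/27307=0.02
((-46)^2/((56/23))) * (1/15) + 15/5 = 12797/210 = 60.94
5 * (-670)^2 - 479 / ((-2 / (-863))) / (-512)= 2298781377 / 1024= 2244903.69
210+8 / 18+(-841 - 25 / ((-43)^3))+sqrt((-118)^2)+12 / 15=-1830965578 / 3577815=-511.76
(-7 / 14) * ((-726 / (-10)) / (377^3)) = -0.00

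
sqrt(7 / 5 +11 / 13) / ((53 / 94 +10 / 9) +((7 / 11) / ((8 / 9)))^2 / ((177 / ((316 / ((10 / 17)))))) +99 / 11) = 0.12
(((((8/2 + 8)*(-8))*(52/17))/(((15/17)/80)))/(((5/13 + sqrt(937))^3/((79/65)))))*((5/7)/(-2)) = -824570042920/54262682114697 + 714928213064*sqrt(937)/54262682114697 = 0.39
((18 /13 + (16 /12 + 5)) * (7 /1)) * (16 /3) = 33712 /117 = 288.14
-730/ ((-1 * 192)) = 365/ 96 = 3.80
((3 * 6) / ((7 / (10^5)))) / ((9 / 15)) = 3000000 / 7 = 428571.43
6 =6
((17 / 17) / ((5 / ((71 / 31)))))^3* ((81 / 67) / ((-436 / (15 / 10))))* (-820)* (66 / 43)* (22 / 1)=2588819654718 / 233880948475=11.07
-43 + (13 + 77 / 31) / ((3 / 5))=-533 / 31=-17.19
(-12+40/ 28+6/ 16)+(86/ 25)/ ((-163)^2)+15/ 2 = -100293159/ 37196600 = -2.70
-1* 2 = -2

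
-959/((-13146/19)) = 2603/1878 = 1.39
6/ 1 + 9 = 15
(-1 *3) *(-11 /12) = 2.75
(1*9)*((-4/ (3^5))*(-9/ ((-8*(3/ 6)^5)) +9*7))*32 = -1408/ 3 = -469.33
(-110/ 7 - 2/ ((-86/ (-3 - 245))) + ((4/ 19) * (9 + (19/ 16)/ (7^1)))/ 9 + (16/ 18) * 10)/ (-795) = 94389/ 6062140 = 0.02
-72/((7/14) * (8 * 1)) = -18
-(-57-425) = 482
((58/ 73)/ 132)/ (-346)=-29/ 1667028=-0.00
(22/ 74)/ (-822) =-0.00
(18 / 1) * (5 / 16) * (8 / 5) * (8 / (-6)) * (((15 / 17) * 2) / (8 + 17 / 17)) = -40 / 17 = -2.35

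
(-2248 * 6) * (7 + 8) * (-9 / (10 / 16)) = 2913408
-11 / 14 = -0.79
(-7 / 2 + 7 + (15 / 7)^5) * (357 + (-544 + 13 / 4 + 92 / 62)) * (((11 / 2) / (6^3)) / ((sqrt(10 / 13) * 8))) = -406826791789 * sqrt(130) / 144050780160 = -32.20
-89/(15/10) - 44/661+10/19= -2218180/37677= -58.87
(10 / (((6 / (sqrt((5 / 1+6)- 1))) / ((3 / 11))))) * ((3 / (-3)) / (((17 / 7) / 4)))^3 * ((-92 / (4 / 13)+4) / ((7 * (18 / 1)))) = 2312800 * sqrt(10) / 486387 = 15.04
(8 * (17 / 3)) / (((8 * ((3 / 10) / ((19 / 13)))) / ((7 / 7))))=3230 / 117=27.61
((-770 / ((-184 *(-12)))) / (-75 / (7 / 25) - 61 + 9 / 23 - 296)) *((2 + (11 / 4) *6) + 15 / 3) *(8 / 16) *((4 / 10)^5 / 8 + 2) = 79216291 / 6032340000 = 0.01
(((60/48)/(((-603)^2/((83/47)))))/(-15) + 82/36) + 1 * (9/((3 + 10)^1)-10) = -7.03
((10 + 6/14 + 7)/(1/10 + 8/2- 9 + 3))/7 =-1220/931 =-1.31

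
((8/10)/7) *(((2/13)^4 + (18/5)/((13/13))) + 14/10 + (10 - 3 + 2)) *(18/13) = 5758128/2599051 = 2.22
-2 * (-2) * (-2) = -8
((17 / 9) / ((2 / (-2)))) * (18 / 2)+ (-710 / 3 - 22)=-827 / 3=-275.67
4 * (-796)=-3184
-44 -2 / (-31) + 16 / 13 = -17210 / 403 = -42.70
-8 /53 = -0.15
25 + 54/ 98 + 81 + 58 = 8063/ 49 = 164.55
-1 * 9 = -9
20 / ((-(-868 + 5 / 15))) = 60 / 2603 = 0.02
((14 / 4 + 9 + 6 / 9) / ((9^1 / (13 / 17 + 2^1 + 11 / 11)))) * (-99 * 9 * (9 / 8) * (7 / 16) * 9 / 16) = -1478169 / 1088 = -1358.61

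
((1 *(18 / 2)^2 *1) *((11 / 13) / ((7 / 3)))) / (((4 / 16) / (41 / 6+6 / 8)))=891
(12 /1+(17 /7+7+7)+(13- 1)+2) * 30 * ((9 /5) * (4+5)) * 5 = 721710 /7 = 103101.43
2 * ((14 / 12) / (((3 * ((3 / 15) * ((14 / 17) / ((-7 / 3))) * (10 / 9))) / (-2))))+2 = 131 / 6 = 21.83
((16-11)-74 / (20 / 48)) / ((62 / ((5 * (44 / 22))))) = -863 / 31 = -27.84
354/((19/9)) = 3186/19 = 167.68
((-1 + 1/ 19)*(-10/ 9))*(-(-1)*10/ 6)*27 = 900/ 19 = 47.37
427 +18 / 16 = 3425 / 8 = 428.12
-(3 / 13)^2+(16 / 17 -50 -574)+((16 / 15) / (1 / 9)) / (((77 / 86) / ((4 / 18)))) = -2059775659 / 3318315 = -620.73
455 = 455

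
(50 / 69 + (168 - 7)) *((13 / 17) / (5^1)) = 145067 / 5865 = 24.73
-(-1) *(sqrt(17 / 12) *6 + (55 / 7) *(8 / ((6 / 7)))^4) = sqrt(51) + 4829440 / 81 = 59629.86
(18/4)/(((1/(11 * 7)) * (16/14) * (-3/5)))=-8085/16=-505.31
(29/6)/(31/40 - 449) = -580/53787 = -0.01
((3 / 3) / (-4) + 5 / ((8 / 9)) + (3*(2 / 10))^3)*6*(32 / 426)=22364 / 8875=2.52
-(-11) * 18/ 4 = 99/ 2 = 49.50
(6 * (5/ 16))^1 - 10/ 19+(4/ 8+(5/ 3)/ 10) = 919/ 456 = 2.02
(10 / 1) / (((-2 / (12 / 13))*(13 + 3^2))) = -30 / 143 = -0.21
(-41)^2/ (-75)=-1681/ 75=-22.41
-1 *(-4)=4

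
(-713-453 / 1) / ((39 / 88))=-102608 / 39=-2630.97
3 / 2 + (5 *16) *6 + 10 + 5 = 993 / 2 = 496.50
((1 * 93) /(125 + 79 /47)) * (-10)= -7.34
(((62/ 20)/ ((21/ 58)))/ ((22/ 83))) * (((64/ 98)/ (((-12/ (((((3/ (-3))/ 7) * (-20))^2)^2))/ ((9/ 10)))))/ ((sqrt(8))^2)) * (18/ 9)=-238774400/ 9058973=-26.36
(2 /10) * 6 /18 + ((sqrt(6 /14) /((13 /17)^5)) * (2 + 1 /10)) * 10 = 1 /15 + 4259571 * sqrt(21) /371293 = 52.64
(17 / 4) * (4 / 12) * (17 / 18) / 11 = 289 / 2376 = 0.12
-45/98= -0.46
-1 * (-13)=13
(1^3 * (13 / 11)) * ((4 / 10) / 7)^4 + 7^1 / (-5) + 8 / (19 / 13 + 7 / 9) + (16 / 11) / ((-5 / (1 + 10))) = -1.03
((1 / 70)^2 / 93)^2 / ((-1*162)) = -1 / 33641323380000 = -0.00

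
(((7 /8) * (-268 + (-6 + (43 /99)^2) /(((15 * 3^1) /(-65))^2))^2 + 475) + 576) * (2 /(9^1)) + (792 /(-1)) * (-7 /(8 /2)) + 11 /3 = 383017352096661163 /22688893517796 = 16881.27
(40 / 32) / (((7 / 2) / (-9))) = -45 / 14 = -3.21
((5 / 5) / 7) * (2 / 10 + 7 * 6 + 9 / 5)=44 / 7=6.29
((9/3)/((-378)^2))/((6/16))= 0.00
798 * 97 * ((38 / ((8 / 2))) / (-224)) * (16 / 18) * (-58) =1015493 / 6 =169248.83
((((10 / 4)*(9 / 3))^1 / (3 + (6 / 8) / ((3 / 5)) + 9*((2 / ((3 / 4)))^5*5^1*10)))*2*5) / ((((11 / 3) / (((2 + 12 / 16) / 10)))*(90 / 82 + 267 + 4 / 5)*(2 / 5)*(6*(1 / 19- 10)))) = -292125 / 20232013105696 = -0.00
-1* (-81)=81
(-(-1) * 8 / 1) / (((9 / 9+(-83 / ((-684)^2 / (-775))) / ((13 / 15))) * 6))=2703168 / 2349001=1.15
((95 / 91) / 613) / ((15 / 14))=0.00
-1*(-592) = 592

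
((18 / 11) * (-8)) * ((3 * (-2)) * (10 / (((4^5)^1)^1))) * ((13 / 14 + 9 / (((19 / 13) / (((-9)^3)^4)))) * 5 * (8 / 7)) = 312268217010384375 / 40964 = 7622991334107.62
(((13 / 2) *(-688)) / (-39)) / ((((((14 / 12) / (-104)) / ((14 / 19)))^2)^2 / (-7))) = -1947123817906176 / 130321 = -14940982787.93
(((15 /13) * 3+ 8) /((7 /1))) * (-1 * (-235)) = 384.78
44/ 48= 11/ 12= 0.92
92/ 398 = 46/ 199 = 0.23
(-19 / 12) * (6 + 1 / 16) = -1843 / 192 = -9.60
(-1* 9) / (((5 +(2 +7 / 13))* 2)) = -117 / 196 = -0.60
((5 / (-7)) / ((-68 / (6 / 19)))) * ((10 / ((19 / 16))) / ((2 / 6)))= 3600 / 42959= 0.08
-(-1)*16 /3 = 16 /3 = 5.33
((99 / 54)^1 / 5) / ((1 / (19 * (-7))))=-1463 / 30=-48.77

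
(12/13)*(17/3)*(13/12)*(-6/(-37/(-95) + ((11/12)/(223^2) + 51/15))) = -385499208/42966065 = -8.97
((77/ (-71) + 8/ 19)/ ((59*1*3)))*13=-11635/ 238773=-0.05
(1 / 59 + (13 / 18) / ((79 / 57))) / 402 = 15047 / 11242332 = 0.00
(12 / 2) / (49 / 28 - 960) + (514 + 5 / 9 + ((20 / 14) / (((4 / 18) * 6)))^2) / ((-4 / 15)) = -1933.89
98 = 98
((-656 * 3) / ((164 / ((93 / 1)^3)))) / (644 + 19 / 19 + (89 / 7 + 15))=-67565988 / 4709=-14348.27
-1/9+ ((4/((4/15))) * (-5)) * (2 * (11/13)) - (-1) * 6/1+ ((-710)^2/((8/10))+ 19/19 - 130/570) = 1400500532/2223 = 630004.74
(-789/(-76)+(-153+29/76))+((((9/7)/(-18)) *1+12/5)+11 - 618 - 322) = -710824/665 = -1068.91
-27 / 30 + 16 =151 / 10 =15.10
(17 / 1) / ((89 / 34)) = 578 / 89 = 6.49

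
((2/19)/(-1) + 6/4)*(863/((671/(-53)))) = -2424167/25498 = -95.07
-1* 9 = -9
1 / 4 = 0.25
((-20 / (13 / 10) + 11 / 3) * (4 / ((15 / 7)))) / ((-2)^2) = -3199 / 585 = -5.47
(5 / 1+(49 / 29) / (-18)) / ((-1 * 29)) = -2561 / 15138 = -0.17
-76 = -76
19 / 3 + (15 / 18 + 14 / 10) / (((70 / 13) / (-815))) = -331.70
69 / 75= 23 / 25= 0.92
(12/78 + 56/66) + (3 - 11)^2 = 27886/429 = 65.00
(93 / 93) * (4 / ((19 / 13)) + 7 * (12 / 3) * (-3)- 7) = -1677 / 19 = -88.26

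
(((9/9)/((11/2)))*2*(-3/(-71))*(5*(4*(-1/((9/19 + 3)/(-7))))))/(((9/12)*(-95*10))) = -112/128865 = -0.00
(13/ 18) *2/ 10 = 13/ 90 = 0.14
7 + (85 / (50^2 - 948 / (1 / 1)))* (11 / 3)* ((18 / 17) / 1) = 5597 / 776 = 7.21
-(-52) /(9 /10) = 520 /9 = 57.78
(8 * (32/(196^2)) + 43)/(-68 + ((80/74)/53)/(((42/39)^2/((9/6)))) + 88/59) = -11946963041/18468279879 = -0.65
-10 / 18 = -5 / 9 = -0.56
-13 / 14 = -0.93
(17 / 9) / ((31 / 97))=1649 / 279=5.91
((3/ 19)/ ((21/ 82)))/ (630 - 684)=-41/ 3591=-0.01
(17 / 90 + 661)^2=3541083049 / 8100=437170.75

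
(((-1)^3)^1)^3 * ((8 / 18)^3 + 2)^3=-3525688648 / 387420489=-9.10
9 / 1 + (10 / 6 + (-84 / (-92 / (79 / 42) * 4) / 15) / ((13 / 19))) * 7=752027 / 35880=20.96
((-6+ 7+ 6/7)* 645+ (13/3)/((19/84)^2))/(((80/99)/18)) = 2887746147/101080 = 28568.92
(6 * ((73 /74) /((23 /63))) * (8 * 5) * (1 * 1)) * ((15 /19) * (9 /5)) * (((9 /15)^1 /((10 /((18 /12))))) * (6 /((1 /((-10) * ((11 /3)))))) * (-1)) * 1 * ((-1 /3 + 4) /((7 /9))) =1390879512 /16169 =86021.37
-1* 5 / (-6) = 5 / 6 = 0.83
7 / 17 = 0.41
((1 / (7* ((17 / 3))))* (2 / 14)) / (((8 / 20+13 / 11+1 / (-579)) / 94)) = 4490145 / 20957447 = 0.21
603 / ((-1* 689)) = -603 / 689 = -0.88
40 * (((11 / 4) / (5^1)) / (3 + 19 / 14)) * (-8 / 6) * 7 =-8624 / 183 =-47.13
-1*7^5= -16807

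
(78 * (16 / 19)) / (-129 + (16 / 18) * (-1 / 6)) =-33696 / 66253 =-0.51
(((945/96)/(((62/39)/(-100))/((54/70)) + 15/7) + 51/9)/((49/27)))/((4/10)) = 3481974315/245283808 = 14.20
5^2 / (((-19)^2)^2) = 25 / 130321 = 0.00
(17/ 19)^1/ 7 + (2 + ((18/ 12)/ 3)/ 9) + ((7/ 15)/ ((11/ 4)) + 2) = 573169/ 131670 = 4.35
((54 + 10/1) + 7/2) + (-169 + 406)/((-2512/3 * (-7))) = 1187631/17584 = 67.54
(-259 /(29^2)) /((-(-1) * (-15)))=259 /12615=0.02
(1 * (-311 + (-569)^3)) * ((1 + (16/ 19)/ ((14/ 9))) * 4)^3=-101573189397760000/ 2352637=-43174186837.05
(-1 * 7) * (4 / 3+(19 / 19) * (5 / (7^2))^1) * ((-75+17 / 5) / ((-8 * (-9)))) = 37769 / 3780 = 9.99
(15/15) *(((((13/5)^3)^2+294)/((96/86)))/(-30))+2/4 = -393834037/22500000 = -17.50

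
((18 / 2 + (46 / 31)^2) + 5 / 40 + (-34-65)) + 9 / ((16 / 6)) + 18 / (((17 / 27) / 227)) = 6405.23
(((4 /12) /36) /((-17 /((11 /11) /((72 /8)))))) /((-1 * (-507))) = -1 /8377668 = -0.00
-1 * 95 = -95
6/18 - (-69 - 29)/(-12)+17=55/6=9.17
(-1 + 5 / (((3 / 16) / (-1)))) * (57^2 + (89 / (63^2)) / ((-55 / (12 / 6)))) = -58866942991 / 654885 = -89888.98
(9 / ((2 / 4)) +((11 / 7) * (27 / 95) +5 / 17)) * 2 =37.48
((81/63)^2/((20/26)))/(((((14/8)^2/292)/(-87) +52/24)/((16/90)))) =21136128/119862575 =0.18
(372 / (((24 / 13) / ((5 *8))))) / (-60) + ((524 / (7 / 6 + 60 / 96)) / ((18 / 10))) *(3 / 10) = -11041 / 129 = -85.59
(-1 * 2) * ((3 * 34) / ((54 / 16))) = -544 / 9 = -60.44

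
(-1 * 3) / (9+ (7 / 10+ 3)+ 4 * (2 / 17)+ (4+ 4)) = -510 / 3599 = -0.14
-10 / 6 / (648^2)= -5 / 1259712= -0.00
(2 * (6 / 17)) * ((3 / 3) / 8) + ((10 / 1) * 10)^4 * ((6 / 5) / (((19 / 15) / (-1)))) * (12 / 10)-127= -73440081985 / 646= -113684337.44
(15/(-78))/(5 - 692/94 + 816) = -235/994266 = -0.00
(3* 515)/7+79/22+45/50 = 86704/385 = 225.21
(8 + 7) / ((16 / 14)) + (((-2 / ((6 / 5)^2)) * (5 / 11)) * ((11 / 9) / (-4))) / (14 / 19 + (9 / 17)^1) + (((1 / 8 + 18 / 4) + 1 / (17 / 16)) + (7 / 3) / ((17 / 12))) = 92321189 / 4505544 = 20.49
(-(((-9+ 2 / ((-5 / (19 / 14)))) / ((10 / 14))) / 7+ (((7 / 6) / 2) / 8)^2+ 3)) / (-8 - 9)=1768831 / 27417600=0.06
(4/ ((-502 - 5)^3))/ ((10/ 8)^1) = -16/ 651619215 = -0.00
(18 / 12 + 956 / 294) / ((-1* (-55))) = 127 / 1470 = 0.09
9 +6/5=51/5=10.20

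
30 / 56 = 15 / 28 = 0.54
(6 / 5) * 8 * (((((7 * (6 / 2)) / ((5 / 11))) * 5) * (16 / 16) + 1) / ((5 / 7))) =77952 / 25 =3118.08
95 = 95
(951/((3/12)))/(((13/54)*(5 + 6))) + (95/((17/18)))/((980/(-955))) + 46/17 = 18795005/14014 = 1341.16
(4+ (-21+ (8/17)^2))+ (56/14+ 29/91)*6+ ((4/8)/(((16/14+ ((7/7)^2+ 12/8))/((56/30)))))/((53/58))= 9.41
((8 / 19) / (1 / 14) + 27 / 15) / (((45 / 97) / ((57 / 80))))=70907 / 6000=11.82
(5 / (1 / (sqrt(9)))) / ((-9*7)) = -5 / 21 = -0.24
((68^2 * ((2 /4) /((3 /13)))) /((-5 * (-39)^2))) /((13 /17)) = -1.72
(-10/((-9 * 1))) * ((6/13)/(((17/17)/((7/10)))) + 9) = 404/39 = 10.36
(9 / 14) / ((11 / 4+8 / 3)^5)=1119744 / 8122034375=0.00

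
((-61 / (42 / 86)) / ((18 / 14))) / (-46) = 2623 / 1242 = 2.11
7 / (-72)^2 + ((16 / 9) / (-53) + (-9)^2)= 22246067 / 274752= 80.97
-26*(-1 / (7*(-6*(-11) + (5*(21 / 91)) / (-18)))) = 2028 / 36001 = 0.06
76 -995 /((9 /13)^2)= -1999.99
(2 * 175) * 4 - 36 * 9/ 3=1292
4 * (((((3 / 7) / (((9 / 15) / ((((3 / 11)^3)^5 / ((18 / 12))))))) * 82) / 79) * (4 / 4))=15688138320 / 2310018237686855003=0.00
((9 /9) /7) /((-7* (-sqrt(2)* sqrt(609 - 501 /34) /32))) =0.02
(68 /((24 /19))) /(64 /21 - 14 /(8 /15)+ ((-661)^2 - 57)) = 4522 /36694627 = 0.00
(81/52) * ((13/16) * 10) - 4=277/32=8.66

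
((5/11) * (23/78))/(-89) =-115/76362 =-0.00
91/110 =0.83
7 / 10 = 0.70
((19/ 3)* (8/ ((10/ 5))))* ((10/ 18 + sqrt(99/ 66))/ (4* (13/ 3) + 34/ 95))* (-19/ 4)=-34295* sqrt(6)/ 10084 - 171475/ 45378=-12.11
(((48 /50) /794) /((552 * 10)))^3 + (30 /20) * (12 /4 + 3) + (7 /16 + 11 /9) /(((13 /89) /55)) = 7058385872031480648437617 /11133991953205875000000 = 633.95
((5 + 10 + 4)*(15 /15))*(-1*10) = -190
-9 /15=-3 /5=-0.60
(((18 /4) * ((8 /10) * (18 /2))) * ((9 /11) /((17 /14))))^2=416649744 /874225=476.59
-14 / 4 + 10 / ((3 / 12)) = 73 / 2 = 36.50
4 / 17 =0.24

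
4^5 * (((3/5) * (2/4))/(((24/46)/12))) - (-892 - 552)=42548/5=8509.60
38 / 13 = 2.92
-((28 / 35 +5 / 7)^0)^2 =-1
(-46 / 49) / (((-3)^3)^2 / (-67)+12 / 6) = 3082 / 29155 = 0.11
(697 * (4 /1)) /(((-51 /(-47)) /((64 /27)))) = 493312 /81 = 6090.27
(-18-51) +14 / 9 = -607 / 9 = -67.44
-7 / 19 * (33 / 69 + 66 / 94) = -8932 / 20539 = -0.43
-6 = -6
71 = 71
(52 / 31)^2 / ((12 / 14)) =9464 / 2883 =3.28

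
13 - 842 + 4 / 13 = -10773 / 13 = -828.69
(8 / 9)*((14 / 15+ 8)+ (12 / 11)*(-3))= 7472 / 1485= 5.03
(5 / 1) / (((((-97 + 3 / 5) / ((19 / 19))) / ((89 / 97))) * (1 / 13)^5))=-826126925 / 46754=-17669.65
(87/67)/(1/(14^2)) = 17052/67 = 254.51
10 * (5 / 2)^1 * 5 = 125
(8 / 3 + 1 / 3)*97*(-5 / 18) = -485 / 6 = -80.83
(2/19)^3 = 8/6859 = 0.00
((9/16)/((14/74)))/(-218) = -333/24416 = -0.01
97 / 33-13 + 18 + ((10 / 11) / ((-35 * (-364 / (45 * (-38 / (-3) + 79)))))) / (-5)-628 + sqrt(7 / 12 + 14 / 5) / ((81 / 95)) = -26071063 / 42042 + 19 * sqrt(3045) / 486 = -617.96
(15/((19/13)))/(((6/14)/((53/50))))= 4823/190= 25.38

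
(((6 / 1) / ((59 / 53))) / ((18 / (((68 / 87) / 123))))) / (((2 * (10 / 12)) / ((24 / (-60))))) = -7208 / 15783975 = -0.00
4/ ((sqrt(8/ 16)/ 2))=8 *sqrt(2)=11.31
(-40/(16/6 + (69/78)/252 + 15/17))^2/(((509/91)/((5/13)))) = 27790325821440/3187857492389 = 8.72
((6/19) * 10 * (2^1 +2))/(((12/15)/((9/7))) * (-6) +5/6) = -2400/551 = -4.36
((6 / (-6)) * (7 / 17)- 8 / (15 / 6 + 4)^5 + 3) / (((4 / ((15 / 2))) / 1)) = 4.85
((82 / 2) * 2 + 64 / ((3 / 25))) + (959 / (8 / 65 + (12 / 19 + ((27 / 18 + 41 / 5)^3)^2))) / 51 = 2152222322924074622 / 3497652617496871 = 615.33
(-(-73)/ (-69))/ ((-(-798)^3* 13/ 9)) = -73/ 50647569336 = -0.00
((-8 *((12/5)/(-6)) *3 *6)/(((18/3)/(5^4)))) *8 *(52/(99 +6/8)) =3328000/133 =25022.56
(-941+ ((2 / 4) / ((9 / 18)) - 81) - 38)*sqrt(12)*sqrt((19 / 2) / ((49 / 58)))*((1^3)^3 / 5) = -2118*sqrt(1653) / 35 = -2460.34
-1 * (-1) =1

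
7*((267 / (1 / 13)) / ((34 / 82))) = 996177 / 17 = 58598.65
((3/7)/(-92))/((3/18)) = -9/322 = -0.03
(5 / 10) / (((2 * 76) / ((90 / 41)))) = 45 / 6232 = 0.01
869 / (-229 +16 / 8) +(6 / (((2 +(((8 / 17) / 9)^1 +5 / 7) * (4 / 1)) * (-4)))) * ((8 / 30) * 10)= -2843831 / 615851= -4.62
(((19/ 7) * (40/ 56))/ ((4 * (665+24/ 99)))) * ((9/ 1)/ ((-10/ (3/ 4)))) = -0.00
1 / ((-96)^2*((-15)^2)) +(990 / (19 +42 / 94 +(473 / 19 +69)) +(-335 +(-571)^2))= 3797785860946423 / 11659852800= 325714.73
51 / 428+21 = 9039 / 428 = 21.12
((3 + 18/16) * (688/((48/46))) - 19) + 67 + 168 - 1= 11739/4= 2934.75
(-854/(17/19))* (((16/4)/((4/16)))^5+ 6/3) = -17014226628/17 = -1000836860.47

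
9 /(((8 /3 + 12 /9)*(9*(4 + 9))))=1 /52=0.02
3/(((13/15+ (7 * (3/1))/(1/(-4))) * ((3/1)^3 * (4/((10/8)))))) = -0.00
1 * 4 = 4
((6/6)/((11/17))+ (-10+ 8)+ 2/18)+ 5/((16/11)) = 4901/1584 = 3.09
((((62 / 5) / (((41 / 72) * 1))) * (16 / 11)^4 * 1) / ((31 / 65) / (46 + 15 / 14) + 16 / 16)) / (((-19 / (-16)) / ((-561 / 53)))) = -681713332125696 / 792587075731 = -860.11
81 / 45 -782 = -3901 / 5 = -780.20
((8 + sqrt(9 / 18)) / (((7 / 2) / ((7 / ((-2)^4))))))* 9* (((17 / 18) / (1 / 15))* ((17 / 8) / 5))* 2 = 867* sqrt(2) / 128 + 867 / 8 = 117.95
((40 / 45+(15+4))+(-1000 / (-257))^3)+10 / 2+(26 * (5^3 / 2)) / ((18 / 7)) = 72896871013 / 101847558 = 715.74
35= 35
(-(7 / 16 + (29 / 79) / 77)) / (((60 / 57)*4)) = -163571 / 1557248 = -0.11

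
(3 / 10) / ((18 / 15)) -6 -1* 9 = -59 / 4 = -14.75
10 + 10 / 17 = 180 / 17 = 10.59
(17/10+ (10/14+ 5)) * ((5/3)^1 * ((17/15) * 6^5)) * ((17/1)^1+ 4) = 11434608/5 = 2286921.60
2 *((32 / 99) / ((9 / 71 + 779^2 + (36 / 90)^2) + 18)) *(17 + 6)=1306400 / 53320174083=0.00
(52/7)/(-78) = -2/21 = -0.10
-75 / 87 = -25 / 29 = -0.86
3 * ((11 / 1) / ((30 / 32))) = 176 / 5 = 35.20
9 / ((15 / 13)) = 39 / 5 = 7.80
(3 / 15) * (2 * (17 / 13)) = 34 / 65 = 0.52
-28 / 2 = -14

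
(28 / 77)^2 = 16 / 121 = 0.13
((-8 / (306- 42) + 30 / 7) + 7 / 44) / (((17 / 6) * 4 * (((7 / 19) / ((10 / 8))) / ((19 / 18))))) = 7362595 / 5277888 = 1.39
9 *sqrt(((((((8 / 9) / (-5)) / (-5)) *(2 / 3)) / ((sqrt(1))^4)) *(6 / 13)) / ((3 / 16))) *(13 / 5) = 16 *sqrt(78) / 25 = 5.65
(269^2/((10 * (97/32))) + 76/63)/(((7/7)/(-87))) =-2116325692/10185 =-207788.48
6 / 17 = 0.35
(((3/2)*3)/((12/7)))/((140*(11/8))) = 3/220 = 0.01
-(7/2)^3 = -343/8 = -42.88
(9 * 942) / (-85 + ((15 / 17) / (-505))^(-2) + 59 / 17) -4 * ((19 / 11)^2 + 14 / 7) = -120696400854 / 6062709719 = -19.91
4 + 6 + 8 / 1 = 18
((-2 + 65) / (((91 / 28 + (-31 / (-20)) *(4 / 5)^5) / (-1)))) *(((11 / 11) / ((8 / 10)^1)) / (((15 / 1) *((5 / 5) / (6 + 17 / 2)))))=-9515625 / 469738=-20.26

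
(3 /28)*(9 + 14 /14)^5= 75000 /7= 10714.29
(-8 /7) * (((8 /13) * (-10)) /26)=0.27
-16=-16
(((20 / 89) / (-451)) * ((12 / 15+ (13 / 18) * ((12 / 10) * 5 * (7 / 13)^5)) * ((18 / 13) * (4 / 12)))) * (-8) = 2483008 / 1354848157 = 0.00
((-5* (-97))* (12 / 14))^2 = 8468100 / 49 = 172818.37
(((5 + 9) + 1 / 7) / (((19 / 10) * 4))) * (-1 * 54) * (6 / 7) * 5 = -430.67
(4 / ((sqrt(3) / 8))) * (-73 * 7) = -16352 * sqrt(3) / 3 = -9440.83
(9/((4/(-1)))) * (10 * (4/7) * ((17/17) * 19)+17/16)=-110511/448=-246.68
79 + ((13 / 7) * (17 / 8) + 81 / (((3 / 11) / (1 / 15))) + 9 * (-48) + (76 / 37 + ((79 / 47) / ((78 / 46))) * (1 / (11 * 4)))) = -68343569251 / 208888680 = -327.18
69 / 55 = 1.25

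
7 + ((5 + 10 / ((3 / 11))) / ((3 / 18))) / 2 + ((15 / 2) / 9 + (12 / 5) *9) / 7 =28393 / 210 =135.20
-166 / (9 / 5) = -830 / 9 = -92.22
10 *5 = 50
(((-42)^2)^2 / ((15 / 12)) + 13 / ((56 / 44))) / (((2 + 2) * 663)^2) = 174255691 / 492317280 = 0.35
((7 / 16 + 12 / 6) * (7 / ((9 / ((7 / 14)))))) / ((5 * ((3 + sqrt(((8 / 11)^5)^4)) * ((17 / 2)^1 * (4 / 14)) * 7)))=2360305638691 / 643709887516320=0.00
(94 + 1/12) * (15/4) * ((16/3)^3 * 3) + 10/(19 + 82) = 145957210/909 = 160568.99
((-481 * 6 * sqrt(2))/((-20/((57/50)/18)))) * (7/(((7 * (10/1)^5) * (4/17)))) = 155363 * sqrt(2)/400000000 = 0.00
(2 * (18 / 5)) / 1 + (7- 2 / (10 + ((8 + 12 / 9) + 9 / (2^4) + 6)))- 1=81558 / 6215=13.12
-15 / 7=-2.14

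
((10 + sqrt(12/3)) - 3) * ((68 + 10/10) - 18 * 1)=459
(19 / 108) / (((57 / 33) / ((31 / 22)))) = 31 / 216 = 0.14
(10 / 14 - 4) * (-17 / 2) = 391 / 14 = 27.93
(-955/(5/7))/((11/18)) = -24066/11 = -2187.82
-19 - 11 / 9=-182 / 9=-20.22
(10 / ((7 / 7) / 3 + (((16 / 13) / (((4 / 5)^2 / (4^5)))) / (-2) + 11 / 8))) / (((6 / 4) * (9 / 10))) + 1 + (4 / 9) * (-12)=-11980813 / 2760003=-4.34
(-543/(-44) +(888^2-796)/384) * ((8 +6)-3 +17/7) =27713.46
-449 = -449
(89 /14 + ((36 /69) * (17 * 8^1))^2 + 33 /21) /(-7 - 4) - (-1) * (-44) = -40931159 /81466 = -502.43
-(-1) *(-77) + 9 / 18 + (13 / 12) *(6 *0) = -153 / 2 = -76.50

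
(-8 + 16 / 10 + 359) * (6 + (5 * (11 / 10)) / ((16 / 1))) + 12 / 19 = 6801811 / 3040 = 2237.44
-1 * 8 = -8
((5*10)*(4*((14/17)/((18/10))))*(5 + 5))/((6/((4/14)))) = 43.57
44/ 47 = 0.94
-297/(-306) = 33/34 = 0.97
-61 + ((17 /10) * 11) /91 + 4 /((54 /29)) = -1440941 /24570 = -58.65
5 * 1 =5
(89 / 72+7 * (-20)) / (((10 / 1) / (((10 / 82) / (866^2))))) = -9991 / 4427740224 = -0.00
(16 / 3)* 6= 32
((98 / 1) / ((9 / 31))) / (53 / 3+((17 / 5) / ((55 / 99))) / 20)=1519000 / 80877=18.78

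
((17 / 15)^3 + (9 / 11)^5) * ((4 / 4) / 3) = 990533938 / 1630641375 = 0.61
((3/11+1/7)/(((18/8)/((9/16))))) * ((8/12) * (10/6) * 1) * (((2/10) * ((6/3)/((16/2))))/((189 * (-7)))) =-4/916839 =-0.00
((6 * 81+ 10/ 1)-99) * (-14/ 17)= -5558/ 17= -326.94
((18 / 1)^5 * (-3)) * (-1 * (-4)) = -22674816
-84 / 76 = -1.11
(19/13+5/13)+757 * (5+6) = 108275/13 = 8328.85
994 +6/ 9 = 2984/ 3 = 994.67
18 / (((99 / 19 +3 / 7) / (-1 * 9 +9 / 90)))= -35511 / 1250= -28.41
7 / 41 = 0.17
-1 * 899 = -899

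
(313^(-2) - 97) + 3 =-9209085 / 97969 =-94.00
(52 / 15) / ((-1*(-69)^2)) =-52 / 71415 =-0.00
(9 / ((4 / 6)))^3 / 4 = 19683 / 32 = 615.09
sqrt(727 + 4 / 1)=sqrt(731)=27.04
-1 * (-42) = 42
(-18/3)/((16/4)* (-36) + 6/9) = 9/215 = 0.04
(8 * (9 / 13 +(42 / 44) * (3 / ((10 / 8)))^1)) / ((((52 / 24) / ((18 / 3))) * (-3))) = -204768 / 9295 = -22.03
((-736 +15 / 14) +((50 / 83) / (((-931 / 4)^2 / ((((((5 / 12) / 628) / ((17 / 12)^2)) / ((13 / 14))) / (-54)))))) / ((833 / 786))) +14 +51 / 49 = -21811287387896577659 / 30298178060832318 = -719.89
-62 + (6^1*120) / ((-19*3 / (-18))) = 3142 / 19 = 165.37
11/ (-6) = -11/ 6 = -1.83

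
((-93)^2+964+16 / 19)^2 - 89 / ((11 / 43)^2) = 4037198953328 / 43681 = 92424600.02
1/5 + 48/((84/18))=367/35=10.49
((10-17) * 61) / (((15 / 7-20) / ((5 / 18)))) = 2989 / 450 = 6.64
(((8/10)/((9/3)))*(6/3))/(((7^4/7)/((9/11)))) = 24/18865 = 0.00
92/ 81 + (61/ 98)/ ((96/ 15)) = 313217/ 254016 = 1.23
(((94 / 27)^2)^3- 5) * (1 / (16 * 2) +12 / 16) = 17198316965275 / 12397455648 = 1387.25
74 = 74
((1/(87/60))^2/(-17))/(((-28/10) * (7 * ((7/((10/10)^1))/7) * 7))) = 1000/4903871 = 0.00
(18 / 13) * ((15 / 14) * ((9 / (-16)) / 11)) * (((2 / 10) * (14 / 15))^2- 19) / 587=2880333 / 1175174000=0.00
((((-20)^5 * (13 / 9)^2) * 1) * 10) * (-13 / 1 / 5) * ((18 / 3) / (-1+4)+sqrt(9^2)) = 154668800000 / 81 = 1909491358.02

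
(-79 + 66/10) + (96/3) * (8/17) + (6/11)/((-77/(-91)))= -583124/10285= -56.70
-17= -17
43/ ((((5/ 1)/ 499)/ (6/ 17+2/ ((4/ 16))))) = 3046894/ 85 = 35845.81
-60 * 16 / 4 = -240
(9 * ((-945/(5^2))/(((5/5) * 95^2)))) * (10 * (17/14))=-4131/9025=-0.46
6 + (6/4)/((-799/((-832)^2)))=-1033542/799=-1293.54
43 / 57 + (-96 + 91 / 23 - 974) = -1396594 / 1311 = -1065.29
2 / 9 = 0.22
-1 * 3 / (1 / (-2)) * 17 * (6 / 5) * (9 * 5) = 5508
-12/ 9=-4/ 3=-1.33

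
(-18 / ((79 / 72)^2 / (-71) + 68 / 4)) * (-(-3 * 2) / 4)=-9937728 / 6250847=-1.59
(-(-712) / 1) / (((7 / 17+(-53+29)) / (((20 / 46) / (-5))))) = 24208 / 9223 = 2.62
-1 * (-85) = 85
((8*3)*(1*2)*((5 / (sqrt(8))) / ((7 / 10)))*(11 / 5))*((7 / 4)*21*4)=27720*sqrt(2)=39202.00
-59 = -59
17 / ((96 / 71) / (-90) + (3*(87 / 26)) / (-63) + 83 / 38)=31303545 / 3700901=8.46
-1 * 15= -15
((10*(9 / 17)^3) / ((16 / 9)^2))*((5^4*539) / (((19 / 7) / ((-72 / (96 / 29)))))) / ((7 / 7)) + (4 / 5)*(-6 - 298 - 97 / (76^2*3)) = -17266202079860851 / 13621194240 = -1267598.26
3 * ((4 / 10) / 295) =6 / 1475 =0.00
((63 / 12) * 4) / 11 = 21 / 11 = 1.91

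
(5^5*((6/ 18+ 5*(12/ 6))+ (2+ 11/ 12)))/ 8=165625/ 32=5175.78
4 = 4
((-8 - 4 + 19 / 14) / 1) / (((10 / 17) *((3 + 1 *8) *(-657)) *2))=2533 / 2023560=0.00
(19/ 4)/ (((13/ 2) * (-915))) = -19/ 23790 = -0.00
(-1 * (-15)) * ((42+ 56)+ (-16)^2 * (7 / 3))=10430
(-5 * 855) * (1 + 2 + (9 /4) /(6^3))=-411825 /32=-12869.53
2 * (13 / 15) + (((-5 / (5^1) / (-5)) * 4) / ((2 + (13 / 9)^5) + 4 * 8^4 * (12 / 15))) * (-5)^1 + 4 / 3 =178107267374 / 58084233285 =3.07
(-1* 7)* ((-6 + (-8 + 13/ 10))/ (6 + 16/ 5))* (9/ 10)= 8001/ 920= 8.70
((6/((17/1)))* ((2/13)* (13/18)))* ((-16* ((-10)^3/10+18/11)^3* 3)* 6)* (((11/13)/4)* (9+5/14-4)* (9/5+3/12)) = 4674209227920/187187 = 24970800.47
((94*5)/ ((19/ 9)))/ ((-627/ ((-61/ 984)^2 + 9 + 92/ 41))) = -2559313795/ 640824096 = -3.99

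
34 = 34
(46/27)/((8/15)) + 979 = 35359/36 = 982.19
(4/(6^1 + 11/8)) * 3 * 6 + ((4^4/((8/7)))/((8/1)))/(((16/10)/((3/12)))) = 14.14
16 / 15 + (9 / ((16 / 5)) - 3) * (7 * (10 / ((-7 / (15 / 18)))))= 2.63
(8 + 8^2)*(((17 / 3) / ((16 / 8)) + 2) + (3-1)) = 492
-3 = -3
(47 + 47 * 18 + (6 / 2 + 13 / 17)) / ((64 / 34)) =15245 / 32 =476.41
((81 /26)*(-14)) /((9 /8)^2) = -448 /13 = -34.46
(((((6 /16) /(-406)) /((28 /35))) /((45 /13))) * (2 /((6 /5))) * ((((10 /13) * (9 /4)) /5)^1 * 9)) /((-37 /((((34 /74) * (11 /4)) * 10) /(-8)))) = -42075 /569153536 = -0.00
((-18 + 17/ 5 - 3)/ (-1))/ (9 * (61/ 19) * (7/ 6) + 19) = 3344/ 10015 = 0.33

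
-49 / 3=-16.33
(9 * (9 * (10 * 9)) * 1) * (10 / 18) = 4050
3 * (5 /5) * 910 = 2730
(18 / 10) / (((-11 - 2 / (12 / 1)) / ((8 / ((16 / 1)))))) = -27 / 335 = -0.08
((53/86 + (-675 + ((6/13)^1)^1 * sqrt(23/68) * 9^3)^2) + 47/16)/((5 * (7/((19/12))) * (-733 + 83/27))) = -14.24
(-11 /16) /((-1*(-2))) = -11 /32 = -0.34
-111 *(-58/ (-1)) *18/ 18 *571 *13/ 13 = -3676098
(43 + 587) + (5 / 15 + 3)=633.33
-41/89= -0.46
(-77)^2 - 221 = 5708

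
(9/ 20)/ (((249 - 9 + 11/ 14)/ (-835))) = -10521/ 6742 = -1.56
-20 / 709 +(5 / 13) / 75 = -0.02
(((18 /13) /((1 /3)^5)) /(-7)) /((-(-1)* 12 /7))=-28.04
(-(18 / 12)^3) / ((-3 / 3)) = 27 / 8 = 3.38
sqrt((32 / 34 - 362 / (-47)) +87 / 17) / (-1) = -sqrt(8785005) / 799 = -3.71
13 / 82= 0.16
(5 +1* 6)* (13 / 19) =143 / 19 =7.53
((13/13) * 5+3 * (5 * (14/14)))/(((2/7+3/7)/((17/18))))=238/9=26.44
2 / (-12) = -0.17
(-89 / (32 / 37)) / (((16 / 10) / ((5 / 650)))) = -3293 / 6656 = -0.49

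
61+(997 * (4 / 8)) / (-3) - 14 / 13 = -8287 / 78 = -106.24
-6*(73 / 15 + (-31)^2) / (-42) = 14488 / 105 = 137.98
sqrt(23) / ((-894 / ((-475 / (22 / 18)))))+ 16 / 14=8 / 7+ 1425 * sqrt(23) / 3278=3.23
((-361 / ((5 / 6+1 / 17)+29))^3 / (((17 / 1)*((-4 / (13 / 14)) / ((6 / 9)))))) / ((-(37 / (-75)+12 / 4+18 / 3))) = -119307178068975 / 63293774607217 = -1.88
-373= -373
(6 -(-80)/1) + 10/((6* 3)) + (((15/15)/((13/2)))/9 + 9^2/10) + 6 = 117787/1170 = 100.67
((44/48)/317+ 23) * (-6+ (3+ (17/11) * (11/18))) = -3237611/68472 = -47.28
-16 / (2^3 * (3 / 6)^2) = -8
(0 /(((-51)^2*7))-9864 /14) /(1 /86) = -424152 /7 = -60593.14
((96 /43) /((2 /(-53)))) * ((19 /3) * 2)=-32224 /43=-749.40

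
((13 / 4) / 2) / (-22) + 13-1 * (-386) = 70211 / 176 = 398.93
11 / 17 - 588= -9985 / 17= -587.35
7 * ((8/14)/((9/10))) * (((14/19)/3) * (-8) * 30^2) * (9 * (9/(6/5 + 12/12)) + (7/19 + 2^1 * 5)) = -4418176000/11913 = -370870.14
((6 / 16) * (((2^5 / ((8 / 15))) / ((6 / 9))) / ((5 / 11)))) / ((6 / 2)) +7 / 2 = 113 / 4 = 28.25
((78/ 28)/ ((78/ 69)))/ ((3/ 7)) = 23/ 4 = 5.75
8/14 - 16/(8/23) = -318/7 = -45.43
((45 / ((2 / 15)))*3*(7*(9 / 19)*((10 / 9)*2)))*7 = 992250 / 19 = 52223.68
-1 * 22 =-22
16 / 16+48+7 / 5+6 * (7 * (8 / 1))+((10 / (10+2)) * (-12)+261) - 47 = 2952 / 5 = 590.40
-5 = -5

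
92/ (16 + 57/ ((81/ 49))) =2484/ 1363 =1.82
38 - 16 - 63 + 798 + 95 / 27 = 20534 / 27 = 760.52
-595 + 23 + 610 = 38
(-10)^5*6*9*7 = -37800000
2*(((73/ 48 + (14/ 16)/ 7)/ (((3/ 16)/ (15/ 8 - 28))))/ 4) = -16511/ 144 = -114.66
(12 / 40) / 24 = 1 / 80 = 0.01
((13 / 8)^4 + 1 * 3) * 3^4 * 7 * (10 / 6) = 38602305 / 4096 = 9424.39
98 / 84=7 / 6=1.17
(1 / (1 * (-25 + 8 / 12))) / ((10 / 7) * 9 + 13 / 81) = -1701 / 538813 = -0.00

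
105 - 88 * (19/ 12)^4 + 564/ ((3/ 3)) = 115.94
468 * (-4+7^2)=21060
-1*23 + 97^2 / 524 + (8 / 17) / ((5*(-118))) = -13256741 / 2627860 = -5.04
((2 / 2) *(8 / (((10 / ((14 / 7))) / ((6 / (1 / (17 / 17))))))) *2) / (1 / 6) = 576 / 5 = 115.20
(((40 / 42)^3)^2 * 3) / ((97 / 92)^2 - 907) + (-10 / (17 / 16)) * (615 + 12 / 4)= -21674719482916562240 / 3726436839193341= -5816.47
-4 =-4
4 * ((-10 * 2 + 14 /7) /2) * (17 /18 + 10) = -394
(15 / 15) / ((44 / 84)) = 1.91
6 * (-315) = -1890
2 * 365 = 730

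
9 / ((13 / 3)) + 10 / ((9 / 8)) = 1283 / 117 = 10.97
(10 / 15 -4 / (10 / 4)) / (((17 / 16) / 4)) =-896 / 255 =-3.51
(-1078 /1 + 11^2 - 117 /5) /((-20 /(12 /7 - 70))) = -585789 /175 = -3347.37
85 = 85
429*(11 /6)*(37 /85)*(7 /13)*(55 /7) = 49247 /34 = 1448.44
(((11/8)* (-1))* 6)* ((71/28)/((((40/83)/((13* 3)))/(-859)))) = 6514905969/4480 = 1454220.08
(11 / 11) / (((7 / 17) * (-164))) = -17 / 1148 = -0.01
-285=-285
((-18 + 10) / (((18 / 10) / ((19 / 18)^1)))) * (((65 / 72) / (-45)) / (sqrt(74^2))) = 1235 / 971028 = 0.00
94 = 94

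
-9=-9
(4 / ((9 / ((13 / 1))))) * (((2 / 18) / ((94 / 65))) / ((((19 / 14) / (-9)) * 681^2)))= -23660 / 3727247157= -0.00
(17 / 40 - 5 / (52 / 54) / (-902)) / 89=101021 / 20872280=0.00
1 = 1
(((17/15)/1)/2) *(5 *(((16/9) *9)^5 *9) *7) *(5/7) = 133693440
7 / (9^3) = 7 / 729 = 0.01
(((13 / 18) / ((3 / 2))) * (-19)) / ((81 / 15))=-1235 / 729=-1.69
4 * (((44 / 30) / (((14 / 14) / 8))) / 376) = 88 / 705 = 0.12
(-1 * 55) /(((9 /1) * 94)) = -55 /846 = -0.07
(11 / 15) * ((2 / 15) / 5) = 22 / 1125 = 0.02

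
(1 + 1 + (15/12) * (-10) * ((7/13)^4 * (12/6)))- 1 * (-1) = 0.90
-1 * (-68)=68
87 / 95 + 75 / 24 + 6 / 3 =4591 / 760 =6.04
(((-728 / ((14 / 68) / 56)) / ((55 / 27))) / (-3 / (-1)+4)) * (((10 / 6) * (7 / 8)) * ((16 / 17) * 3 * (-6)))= 3773952 / 11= 343086.55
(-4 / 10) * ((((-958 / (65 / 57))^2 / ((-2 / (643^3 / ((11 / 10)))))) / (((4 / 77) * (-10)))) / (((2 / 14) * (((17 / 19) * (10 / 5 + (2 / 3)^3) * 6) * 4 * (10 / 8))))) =-1660526639793615703977 / 222657500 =-7457761987777.71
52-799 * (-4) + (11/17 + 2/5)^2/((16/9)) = 375540089/115600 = 3248.62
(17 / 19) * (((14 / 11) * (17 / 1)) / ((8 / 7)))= 14161 / 836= 16.94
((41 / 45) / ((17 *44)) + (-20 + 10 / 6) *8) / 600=-4936759 / 20196000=-0.24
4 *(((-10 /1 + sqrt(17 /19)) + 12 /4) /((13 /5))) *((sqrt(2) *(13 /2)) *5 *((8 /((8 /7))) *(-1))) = 350 *sqrt(2) *(133-sqrt(323)) /19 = 2996.62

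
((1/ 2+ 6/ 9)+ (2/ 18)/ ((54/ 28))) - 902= -437777/ 486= -900.78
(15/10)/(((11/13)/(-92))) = -1794/11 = -163.09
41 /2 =20.50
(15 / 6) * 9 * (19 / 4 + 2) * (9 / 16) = 10935 / 128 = 85.43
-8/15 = -0.53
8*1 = 8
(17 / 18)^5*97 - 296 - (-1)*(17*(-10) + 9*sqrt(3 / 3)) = -725806447 / 1889568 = -384.11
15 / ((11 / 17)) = 255 / 11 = 23.18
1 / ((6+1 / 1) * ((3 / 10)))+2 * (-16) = -31.52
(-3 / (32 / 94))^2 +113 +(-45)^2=567209 / 256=2215.66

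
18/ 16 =9/ 8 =1.12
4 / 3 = 1.33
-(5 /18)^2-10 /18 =-205 /324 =-0.63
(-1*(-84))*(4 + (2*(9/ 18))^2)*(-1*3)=-1260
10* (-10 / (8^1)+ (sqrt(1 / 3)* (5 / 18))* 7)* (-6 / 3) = 25 -350* sqrt(3) / 27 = 2.55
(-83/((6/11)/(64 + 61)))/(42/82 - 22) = 4679125/5286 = 885.19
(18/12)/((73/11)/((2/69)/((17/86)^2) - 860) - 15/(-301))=659677018/18519563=35.62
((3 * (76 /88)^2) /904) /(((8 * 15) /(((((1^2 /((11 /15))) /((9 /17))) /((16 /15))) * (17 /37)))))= 521645 /22793875456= 0.00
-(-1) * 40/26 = 20/13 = 1.54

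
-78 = -78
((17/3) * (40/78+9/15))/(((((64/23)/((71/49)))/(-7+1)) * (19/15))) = -860591/55328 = -15.55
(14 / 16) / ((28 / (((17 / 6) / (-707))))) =-17 / 135744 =-0.00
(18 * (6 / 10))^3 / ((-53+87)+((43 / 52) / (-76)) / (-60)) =7467572736 / 201553075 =37.05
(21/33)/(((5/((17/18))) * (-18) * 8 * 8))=-119/1140480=-0.00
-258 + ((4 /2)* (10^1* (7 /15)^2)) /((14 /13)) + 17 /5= -2255 /9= -250.56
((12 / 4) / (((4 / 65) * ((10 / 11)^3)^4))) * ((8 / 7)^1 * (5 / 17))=122398706692119 / 2380000000000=51.43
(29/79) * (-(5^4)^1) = -229.43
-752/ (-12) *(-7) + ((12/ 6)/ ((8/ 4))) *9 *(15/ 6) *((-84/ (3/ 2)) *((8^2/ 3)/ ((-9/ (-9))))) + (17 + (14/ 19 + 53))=-1553132/ 57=-27247.93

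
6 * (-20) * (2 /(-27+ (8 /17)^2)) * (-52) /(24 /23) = -3456440 /7739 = -446.63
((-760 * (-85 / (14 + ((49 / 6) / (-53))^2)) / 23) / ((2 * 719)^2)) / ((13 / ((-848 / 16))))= -86557087800 / 219203334975443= -0.00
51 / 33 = 17 / 11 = 1.55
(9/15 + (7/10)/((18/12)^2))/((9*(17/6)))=0.04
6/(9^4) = 2/2187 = 0.00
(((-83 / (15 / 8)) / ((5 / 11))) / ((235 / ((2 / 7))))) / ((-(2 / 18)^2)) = 394416 / 41125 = 9.59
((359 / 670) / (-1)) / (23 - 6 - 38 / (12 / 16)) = 1077 / 67670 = 0.02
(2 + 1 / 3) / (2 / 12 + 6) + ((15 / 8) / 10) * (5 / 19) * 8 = 1087 / 1406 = 0.77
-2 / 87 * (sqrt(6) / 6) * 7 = -7 * sqrt(6) / 261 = -0.07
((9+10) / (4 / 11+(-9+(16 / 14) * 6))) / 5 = -1463 / 685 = -2.14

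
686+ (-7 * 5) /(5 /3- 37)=72821 /106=686.99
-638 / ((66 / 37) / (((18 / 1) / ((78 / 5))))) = -412.69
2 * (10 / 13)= 20 / 13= 1.54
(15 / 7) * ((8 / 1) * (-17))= -2040 / 7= -291.43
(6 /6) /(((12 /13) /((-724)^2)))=1703572 /3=567857.33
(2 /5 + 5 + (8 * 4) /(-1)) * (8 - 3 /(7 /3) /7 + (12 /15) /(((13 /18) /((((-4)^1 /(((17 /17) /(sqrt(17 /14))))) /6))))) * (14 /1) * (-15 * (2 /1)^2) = 174648 - 76608 * sqrt(238) /65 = 156465.68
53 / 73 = 0.73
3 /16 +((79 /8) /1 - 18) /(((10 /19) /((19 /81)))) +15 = 7495 /648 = 11.57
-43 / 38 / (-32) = 43 / 1216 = 0.04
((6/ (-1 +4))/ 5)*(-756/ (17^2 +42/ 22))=-2079/ 2000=-1.04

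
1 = 1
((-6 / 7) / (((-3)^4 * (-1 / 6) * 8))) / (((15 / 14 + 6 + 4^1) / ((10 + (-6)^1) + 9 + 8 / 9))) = 25 / 2511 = 0.01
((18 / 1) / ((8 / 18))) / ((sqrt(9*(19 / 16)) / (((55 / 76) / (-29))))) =-1485*sqrt(19) / 20938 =-0.31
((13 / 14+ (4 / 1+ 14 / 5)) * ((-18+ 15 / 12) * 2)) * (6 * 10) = -108741 / 7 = -15534.43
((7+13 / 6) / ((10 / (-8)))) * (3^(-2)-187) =37004 / 27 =1370.52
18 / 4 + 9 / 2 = 9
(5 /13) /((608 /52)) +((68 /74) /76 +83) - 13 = 70.04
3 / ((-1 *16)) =-3 / 16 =-0.19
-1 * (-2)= 2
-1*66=-66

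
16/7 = 2.29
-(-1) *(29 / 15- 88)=-1291 / 15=-86.07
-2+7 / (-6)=-19 / 6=-3.17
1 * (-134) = -134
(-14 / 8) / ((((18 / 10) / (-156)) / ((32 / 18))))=7280 / 27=269.63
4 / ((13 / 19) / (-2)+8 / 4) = 152 / 63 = 2.41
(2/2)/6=1/6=0.17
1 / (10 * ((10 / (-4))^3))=-4 / 625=-0.01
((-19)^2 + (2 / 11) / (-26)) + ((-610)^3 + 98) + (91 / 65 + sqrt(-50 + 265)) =-162291085819 / 715 + sqrt(215) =-226980524.94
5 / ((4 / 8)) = 10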